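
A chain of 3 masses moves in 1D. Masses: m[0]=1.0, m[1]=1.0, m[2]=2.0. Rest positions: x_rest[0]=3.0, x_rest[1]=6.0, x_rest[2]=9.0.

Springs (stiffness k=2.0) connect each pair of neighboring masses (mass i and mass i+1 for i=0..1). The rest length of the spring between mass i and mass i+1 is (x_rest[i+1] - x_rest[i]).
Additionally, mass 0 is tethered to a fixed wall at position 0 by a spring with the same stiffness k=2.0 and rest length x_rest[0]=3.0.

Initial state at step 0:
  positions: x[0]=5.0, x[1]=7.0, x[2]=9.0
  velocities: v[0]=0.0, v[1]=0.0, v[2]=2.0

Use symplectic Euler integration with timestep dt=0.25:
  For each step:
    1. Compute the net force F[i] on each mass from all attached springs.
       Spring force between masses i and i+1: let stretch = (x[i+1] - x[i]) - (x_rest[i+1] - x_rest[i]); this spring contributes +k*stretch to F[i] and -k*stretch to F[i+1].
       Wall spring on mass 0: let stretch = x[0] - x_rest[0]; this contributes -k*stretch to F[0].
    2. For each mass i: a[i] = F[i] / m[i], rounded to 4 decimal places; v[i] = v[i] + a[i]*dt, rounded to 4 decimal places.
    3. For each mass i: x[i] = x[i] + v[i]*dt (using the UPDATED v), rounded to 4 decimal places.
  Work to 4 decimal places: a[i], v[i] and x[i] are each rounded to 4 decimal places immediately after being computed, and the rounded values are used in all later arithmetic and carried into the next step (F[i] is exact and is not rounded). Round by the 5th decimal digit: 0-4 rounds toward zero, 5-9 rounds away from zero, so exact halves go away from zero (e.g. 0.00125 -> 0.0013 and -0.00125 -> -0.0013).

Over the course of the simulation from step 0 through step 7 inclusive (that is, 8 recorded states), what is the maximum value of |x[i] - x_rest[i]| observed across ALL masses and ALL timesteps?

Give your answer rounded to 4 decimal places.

Step 0: x=[5.0000 7.0000 9.0000] v=[0.0000 0.0000 2.0000]
Step 1: x=[4.6250 7.0000 9.5625] v=[-1.5000 0.0000 2.2500]
Step 2: x=[3.9688 7.0235 10.1524] v=[-2.6250 0.0938 2.3594]
Step 3: x=[3.1983 7.0562 10.7342] v=[-3.0821 0.1309 2.3272]
Step 4: x=[2.5102 7.0665 11.2736] v=[-2.7523 0.0410 2.1577]
Step 5: x=[2.0779 7.0331 11.7376] v=[-1.7293 -0.1336 1.8559]
Step 6: x=[2.0052 6.9684 12.0951] v=[-0.2907 -0.2590 1.4298]
Step 7: x=[2.3023 6.9241 12.3196] v=[1.1883 -0.1773 0.8981]
Max displacement = 3.3196

Answer: 3.3196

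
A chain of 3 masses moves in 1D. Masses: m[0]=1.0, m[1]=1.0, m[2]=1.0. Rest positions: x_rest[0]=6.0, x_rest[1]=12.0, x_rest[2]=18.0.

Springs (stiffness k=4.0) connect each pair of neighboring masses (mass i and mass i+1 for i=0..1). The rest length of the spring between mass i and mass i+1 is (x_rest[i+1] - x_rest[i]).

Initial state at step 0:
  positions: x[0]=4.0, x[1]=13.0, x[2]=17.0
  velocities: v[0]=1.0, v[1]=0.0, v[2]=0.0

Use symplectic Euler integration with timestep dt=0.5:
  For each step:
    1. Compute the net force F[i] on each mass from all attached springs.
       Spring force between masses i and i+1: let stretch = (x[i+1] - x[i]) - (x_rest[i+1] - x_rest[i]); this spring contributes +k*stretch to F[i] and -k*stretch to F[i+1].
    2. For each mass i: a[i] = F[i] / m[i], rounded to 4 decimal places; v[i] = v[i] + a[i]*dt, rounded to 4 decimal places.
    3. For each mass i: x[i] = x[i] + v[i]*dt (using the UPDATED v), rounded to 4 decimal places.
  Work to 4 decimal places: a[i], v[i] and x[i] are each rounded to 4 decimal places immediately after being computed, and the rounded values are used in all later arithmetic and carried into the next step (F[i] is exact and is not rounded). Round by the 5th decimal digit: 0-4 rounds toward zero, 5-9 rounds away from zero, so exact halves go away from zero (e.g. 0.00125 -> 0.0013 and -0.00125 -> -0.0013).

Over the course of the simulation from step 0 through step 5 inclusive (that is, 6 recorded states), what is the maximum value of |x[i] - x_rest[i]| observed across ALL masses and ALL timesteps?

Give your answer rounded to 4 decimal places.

Step 0: x=[4.0000 13.0000 17.0000] v=[1.0000 0.0000 0.0000]
Step 1: x=[7.5000 8.0000 19.0000] v=[7.0000 -10.0000 4.0000]
Step 2: x=[5.5000 13.5000 16.0000] v=[-4.0000 11.0000 -6.0000]
Step 3: x=[5.5000 13.5000 16.5000] v=[0.0000 0.0000 1.0000]
Step 4: x=[7.5000 8.5000 20.0000] v=[4.0000 -10.0000 7.0000]
Step 5: x=[4.5000 14.0000 18.0000] v=[-6.0000 11.0000 -4.0000]
Max displacement = 4.0000

Answer: 4.0000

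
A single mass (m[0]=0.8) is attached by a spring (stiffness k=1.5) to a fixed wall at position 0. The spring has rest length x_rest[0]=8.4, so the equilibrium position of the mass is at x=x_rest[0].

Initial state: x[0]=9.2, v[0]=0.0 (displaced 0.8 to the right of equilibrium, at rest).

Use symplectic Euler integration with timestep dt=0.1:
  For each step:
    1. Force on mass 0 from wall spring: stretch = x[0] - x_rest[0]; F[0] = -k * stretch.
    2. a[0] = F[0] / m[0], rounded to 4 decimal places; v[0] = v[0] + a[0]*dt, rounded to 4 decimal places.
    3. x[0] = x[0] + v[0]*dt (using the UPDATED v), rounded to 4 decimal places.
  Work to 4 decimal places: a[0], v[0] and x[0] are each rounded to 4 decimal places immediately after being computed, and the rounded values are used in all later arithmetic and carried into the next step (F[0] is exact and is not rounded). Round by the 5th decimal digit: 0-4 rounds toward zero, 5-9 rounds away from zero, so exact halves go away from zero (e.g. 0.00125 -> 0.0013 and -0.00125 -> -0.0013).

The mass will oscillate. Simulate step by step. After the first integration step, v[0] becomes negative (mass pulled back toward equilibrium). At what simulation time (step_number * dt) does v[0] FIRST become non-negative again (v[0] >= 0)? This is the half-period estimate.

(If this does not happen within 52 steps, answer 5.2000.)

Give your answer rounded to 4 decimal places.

Step 0: x=[9.2000] v=[0.0000]
Step 1: x=[9.1850] v=[-0.1500]
Step 2: x=[9.1553] v=[-0.2972]
Step 3: x=[9.1114] v=[-0.4388]
Step 4: x=[9.0542] v=[-0.5722]
Step 5: x=[8.9847] v=[-0.6949]
Step 6: x=[8.9043] v=[-0.8045]
Step 7: x=[8.8144] v=[-0.8991]
Step 8: x=[8.7167] v=[-0.9768]
Step 9: x=[8.6131] v=[-1.0362]
Step 10: x=[8.5055] v=[-1.0762]
Step 11: x=[8.3959] v=[-1.0960]
Step 12: x=[8.2864] v=[-1.0952]
Step 13: x=[8.1790] v=[-1.0739]
Step 14: x=[8.0758] v=[-1.0325]
Step 15: x=[7.9786] v=[-0.9717]
Step 16: x=[7.8893] v=[-0.8927]
Step 17: x=[7.8096] v=[-0.7969]
Step 18: x=[7.7410] v=[-0.6862]
Step 19: x=[7.6847] v=[-0.5626]
Step 20: x=[7.6419] v=[-0.4285]
Step 21: x=[7.6133] v=[-0.2864]
Step 22: x=[7.5994] v=[-0.1389]
Step 23: x=[7.6005] v=[0.0112]
First v>=0 after going negative at step 23, time=2.3000

Answer: 2.3000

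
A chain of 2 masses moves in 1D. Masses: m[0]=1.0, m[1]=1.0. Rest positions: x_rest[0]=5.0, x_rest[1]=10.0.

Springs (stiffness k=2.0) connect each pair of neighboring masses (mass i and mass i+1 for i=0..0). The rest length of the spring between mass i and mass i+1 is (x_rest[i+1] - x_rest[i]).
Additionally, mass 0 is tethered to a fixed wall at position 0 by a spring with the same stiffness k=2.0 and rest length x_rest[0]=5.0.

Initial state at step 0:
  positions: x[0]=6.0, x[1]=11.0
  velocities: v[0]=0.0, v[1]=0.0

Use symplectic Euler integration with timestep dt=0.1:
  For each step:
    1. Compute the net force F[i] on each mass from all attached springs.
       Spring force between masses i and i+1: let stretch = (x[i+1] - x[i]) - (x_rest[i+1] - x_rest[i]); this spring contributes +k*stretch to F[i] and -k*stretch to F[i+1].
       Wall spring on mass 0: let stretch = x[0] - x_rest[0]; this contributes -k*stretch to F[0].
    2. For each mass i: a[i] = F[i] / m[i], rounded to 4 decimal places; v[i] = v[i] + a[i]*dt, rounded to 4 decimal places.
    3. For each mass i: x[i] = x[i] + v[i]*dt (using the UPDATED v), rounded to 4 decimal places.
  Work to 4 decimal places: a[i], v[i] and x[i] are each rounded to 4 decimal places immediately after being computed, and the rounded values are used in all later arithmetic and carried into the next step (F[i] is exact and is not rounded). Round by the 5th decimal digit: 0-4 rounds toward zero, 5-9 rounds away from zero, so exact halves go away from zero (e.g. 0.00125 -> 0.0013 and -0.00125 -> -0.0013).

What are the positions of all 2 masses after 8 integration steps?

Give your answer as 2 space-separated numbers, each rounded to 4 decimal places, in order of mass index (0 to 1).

Step 0: x=[6.0000 11.0000] v=[0.0000 0.0000]
Step 1: x=[5.9800 11.0000] v=[-0.2000 0.0000]
Step 2: x=[5.9408 10.9996] v=[-0.3920 -0.0040]
Step 3: x=[5.8840 10.9980] v=[-0.5684 -0.0158]
Step 4: x=[5.8118 10.9941] v=[-0.7224 -0.0386]
Step 5: x=[5.7270 10.9866] v=[-0.8483 -0.0751]
Step 6: x=[5.6328 10.9739] v=[-0.9418 -0.1270]
Step 7: x=[5.5328 10.9544] v=[-1.0001 -0.1952]
Step 8: x=[5.4306 10.9265] v=[-1.0223 -0.2795]

Answer: 5.4306 10.9265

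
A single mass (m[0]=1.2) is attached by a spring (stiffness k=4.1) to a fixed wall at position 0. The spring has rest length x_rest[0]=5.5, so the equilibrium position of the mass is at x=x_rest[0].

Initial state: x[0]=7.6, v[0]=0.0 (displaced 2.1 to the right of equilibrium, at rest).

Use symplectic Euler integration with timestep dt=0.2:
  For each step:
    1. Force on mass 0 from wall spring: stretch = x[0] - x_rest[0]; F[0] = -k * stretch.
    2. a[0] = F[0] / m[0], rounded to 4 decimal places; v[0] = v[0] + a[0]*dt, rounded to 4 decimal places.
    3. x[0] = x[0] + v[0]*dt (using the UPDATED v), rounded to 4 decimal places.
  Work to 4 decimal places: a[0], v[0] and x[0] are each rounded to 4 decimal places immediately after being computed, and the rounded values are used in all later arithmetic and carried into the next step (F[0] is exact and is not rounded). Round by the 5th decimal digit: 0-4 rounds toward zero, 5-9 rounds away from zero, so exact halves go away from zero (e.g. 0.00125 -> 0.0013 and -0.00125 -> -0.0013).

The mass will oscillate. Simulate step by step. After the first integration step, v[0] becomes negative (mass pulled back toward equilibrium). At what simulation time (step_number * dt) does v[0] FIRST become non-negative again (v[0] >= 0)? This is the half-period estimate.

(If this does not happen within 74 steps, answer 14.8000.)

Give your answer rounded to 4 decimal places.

Step 0: x=[7.6000] v=[0.0000]
Step 1: x=[7.3130] v=[-1.4350]
Step 2: x=[6.7782] v=[-2.6739]
Step 3: x=[6.0687] v=[-3.5473]
Step 4: x=[5.2815] v=[-3.9359]
Step 5: x=[4.5242] v=[-3.7866]
Step 6: x=[3.9002] v=[-3.1198]
Step 7: x=[3.4949] v=[-2.0266]
Step 8: x=[3.3636] v=[-0.6564]
Step 9: x=[3.5243] v=[0.8035]
First v>=0 after going negative at step 9, time=1.8000

Answer: 1.8000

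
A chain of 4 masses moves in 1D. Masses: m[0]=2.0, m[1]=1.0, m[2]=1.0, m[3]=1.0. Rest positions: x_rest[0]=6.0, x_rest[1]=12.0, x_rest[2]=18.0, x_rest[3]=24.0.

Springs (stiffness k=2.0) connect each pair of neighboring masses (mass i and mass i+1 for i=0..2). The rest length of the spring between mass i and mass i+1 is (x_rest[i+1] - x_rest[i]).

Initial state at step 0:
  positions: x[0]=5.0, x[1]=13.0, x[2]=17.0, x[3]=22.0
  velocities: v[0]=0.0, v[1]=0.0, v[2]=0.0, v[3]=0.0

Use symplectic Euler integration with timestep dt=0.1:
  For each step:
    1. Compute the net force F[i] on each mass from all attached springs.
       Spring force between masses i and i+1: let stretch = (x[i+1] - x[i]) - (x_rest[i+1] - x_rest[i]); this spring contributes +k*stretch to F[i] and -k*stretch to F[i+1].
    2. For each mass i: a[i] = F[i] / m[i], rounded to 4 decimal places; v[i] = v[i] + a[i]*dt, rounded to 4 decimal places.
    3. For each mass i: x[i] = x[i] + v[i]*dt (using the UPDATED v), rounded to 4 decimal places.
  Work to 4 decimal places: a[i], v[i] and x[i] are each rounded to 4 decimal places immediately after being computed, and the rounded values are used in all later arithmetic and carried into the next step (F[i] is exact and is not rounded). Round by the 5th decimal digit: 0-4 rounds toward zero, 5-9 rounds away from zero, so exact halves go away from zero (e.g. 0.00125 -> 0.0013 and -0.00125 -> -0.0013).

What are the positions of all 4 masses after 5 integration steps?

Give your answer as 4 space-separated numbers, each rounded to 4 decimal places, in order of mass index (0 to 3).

Answer: 5.2664 11.9340 17.2345 22.2990

Derivation:
Step 0: x=[5.0000 13.0000 17.0000 22.0000] v=[0.0000 0.0000 0.0000 0.0000]
Step 1: x=[5.0200 12.9200 17.0200 22.0200] v=[0.2000 -0.8000 0.2000 0.2000]
Step 2: x=[5.0590 12.7640 17.0580 22.0600] v=[0.3900 -1.5600 0.3800 0.4000]
Step 3: x=[5.1151 12.5398 17.1102 22.1200] v=[0.5605 -2.2422 0.5216 0.5996]
Step 4: x=[5.1854 12.2585 17.1712 22.1998] v=[0.7030 -2.8131 0.6095 0.7976]
Step 5: x=[5.2664 11.9340 17.2345 22.2990] v=[0.8103 -3.2452 0.6327 0.9919]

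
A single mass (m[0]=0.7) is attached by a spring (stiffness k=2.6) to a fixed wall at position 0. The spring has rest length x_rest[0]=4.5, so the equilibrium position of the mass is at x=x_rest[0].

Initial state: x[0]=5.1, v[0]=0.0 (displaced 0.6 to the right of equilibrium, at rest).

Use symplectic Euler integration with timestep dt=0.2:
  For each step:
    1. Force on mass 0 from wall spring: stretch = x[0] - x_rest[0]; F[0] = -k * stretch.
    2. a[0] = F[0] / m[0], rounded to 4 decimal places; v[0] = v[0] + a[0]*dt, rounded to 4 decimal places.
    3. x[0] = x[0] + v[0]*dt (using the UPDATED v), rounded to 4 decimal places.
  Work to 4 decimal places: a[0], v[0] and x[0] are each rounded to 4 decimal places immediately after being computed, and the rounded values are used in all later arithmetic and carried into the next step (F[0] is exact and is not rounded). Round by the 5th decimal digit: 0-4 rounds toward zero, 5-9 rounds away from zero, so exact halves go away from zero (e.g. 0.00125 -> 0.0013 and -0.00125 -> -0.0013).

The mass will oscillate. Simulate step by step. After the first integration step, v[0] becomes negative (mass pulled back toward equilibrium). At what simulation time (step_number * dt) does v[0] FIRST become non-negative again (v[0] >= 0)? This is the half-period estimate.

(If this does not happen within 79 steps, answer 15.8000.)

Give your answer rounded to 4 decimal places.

Step 0: x=[5.1000] v=[0.0000]
Step 1: x=[5.0109] v=[-0.4457]
Step 2: x=[4.8459] v=[-0.8252]
Step 3: x=[4.6295] v=[-1.0822]
Step 4: x=[4.3938] v=[-1.1784]
Step 5: x=[4.1739] v=[-1.0995]
Step 6: x=[4.0024] v=[-0.8573]
Step 7: x=[3.9049] v=[-0.4877]
Step 8: x=[3.8958] v=[-0.0456]
Step 9: x=[3.9764] v=[0.4032]
First v>=0 after going negative at step 9, time=1.8000

Answer: 1.8000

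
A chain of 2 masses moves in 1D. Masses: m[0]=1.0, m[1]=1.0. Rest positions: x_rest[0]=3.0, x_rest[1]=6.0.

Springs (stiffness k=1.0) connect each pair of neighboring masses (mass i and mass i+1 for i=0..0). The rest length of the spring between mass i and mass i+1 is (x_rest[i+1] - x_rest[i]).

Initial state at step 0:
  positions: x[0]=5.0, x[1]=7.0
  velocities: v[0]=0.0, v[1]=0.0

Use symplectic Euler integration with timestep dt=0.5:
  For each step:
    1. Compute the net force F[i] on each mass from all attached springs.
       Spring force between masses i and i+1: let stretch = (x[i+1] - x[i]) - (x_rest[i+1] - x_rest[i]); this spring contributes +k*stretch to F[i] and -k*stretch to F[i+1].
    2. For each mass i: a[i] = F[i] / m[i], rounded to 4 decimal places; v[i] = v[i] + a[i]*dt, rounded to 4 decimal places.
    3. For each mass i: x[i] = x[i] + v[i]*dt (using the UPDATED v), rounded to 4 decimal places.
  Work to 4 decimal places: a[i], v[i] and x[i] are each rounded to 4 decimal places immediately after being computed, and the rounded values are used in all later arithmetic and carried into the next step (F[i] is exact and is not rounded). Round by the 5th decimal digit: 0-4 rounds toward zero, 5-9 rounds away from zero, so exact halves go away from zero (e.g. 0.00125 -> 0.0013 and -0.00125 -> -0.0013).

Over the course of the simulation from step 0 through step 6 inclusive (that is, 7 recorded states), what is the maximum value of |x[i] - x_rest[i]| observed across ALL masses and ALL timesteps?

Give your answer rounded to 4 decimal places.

Answer: 2.0313

Derivation:
Step 0: x=[5.0000 7.0000] v=[0.0000 0.0000]
Step 1: x=[4.7500 7.2500] v=[-0.5000 0.5000]
Step 2: x=[4.3750 7.6250] v=[-0.7500 0.7500]
Step 3: x=[4.0625 7.9375] v=[-0.6250 0.6250]
Step 4: x=[3.9688 8.0313] v=[-0.1875 0.1875]
Step 5: x=[4.1407 7.8594] v=[0.3438 -0.3438]
Step 6: x=[4.4923 7.5078] v=[0.7032 -0.7032]
Max displacement = 2.0313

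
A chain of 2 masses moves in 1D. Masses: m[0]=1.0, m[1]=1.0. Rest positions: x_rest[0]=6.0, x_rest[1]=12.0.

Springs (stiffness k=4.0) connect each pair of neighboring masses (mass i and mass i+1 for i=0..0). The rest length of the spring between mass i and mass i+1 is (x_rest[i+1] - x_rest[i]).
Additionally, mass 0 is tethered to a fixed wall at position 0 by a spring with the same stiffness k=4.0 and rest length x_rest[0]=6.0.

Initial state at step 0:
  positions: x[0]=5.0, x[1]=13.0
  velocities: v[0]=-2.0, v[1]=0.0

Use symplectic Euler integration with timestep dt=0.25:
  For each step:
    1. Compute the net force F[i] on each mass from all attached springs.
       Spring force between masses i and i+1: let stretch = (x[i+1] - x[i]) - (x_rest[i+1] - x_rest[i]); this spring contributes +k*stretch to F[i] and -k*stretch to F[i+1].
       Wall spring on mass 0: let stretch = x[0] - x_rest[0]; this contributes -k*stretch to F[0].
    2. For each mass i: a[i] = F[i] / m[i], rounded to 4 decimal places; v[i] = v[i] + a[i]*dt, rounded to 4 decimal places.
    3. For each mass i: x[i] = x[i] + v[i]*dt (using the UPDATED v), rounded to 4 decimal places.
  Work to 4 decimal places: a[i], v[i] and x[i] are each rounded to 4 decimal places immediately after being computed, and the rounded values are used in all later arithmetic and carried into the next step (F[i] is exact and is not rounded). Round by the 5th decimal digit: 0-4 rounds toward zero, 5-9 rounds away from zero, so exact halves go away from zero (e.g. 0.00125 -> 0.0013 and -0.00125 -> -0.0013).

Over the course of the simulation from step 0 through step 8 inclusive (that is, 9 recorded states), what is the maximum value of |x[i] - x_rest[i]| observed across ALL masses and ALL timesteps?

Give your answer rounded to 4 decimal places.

Answer: 1.5573

Derivation:
Step 0: x=[5.0000 13.0000] v=[-2.0000 0.0000]
Step 1: x=[5.2500 12.5000] v=[1.0000 -2.0000]
Step 2: x=[6.0000 11.6875] v=[3.0000 -3.2500]
Step 3: x=[6.6719 10.9531] v=[2.6875 -2.9375]
Step 4: x=[6.7461 10.6484] v=[0.2968 -1.2187]
Step 5: x=[6.1094 10.8682] v=[-2.5470 0.8790]
Step 6: x=[5.1350 11.3983] v=[-3.8976 2.1202]
Step 7: x=[4.4427 11.8625] v=[-2.7693 1.8569]
Step 8: x=[4.4947 11.9718] v=[0.2078 0.4371]
Max displacement = 1.5573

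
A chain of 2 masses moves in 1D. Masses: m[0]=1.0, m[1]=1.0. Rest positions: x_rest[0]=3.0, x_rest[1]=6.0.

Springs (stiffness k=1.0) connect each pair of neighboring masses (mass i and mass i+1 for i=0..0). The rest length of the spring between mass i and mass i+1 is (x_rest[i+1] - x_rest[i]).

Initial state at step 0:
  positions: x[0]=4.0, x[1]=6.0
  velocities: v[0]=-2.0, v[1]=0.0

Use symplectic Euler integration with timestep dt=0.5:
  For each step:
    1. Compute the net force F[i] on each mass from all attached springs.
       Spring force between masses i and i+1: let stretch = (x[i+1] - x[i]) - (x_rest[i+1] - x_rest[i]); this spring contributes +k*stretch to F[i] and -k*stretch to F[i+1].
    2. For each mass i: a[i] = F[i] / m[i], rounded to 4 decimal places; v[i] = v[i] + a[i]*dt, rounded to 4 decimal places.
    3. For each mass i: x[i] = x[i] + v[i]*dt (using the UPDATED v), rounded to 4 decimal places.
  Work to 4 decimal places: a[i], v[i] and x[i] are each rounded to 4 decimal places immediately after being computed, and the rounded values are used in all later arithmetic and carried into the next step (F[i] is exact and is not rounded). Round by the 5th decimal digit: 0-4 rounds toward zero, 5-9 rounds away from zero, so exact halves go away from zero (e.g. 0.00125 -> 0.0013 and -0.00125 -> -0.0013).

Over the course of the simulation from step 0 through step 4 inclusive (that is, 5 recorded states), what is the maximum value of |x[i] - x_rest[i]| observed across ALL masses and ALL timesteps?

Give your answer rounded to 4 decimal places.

Answer: 2.2187

Derivation:
Step 0: x=[4.0000 6.0000] v=[-2.0000 0.0000]
Step 1: x=[2.7500 6.2500] v=[-2.5000 0.5000]
Step 2: x=[1.6250 6.3750] v=[-2.2500 0.2500]
Step 3: x=[0.9375 6.0625] v=[-1.3750 -0.6250]
Step 4: x=[0.7813 5.2188] v=[-0.3125 -1.6875]
Max displacement = 2.2187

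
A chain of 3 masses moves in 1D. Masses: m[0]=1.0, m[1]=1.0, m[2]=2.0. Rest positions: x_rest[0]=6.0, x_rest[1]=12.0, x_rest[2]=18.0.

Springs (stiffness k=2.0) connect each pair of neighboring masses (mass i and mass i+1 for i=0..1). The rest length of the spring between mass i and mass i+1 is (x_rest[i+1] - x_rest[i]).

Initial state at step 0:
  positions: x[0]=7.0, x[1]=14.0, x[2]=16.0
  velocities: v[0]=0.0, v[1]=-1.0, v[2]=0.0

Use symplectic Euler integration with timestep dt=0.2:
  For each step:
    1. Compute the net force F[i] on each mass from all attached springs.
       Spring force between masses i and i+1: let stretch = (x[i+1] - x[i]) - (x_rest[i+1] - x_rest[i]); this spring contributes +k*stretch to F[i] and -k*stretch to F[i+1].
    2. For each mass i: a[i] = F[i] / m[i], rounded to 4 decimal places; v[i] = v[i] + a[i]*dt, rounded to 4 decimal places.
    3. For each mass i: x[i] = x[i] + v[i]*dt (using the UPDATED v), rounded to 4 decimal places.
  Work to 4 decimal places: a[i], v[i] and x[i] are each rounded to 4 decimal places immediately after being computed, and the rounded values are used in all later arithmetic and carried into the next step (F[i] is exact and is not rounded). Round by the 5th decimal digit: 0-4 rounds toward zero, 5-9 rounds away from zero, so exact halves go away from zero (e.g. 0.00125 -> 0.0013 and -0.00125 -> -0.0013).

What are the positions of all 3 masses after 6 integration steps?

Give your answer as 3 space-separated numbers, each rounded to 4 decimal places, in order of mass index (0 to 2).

Step 0: x=[7.0000 14.0000 16.0000] v=[0.0000 -1.0000 0.0000]
Step 1: x=[7.0800 13.4000 16.1600] v=[0.4000 -3.0000 0.8000]
Step 2: x=[7.1856 12.5152 16.4496] v=[0.5280 -4.4240 1.4480]
Step 3: x=[7.2376 11.5188 16.8218] v=[0.2598 -4.9821 1.8611]
Step 4: x=[7.1521 10.6041 17.2219] v=[-0.4277 -4.5734 2.0005]
Step 5: x=[6.8627 9.9427 17.5973] v=[-1.4469 -3.3071 1.8769]
Step 6: x=[6.3397 9.6472 17.9065] v=[-2.6149 -1.4773 1.5460]

Answer: 6.3397 9.6472 17.9065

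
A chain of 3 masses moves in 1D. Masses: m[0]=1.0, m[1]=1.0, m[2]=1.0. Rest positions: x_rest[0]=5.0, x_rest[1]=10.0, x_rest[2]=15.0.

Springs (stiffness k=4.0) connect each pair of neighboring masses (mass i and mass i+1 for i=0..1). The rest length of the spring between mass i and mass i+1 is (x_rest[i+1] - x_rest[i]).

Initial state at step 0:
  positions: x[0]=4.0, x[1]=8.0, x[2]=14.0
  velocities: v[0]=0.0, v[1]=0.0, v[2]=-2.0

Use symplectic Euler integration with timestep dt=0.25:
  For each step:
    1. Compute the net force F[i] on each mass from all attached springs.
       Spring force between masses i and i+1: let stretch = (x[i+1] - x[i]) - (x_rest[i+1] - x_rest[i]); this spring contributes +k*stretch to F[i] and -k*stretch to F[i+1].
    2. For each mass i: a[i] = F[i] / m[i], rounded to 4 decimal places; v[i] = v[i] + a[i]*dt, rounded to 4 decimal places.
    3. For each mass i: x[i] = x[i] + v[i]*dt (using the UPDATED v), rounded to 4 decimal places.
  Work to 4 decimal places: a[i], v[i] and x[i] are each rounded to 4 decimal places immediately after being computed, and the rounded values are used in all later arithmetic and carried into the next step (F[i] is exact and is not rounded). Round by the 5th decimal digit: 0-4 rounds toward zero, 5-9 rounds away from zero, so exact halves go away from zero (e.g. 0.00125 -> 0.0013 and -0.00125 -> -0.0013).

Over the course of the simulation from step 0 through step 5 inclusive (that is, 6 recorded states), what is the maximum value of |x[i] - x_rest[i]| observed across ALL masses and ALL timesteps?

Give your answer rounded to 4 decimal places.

Step 0: x=[4.0000 8.0000 14.0000] v=[0.0000 0.0000 -2.0000]
Step 1: x=[3.7500 8.5000 13.2500] v=[-1.0000 2.0000 -3.0000]
Step 2: x=[3.4375 9.0000 12.5625] v=[-1.2500 2.0000 -2.7500]
Step 3: x=[3.2656 9.0000 12.2344] v=[-0.6875 0.0000 -1.3125]
Step 4: x=[3.2773 8.3750 12.3477] v=[0.0469 -2.5000 0.4531]
Step 5: x=[3.3135 7.4688 12.7178] v=[0.1446 -3.6250 1.4804]
Max displacement = 2.7656

Answer: 2.7656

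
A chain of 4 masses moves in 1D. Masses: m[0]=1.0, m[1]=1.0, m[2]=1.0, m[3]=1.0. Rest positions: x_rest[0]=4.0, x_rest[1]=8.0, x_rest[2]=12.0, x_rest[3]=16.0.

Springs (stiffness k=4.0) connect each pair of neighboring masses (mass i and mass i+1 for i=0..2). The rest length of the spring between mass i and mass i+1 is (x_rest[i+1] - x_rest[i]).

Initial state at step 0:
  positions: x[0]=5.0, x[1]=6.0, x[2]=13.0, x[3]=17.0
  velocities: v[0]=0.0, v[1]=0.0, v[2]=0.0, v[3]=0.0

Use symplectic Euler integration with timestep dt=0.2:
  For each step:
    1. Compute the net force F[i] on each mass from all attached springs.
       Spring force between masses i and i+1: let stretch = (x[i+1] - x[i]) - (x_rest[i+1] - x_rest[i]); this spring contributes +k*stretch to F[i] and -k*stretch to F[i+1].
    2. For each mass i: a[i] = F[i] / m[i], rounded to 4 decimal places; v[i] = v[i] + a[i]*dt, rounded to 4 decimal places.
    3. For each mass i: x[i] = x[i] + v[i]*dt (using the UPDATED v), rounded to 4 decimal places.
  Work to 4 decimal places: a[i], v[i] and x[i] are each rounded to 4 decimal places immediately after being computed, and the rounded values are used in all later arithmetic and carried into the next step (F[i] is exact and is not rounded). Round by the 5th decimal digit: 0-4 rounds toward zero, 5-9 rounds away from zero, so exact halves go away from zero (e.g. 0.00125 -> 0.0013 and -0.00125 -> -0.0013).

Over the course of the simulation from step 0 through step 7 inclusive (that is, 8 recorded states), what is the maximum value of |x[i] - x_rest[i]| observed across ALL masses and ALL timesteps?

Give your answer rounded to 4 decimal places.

Answer: 2.2004

Derivation:
Step 0: x=[5.0000 6.0000 13.0000 17.0000] v=[0.0000 0.0000 0.0000 0.0000]
Step 1: x=[4.5200 6.9600 12.5200 17.0000] v=[-2.4000 4.8000 -2.4000 0.0000]
Step 2: x=[3.7904 8.4192 11.8672 16.9232] v=[-3.6480 7.2960 -3.2640 -0.3840]
Step 3: x=[3.1614 9.6895 11.4717 16.6774] v=[-3.1450 6.3514 -1.9776 -1.2288]
Step 4: x=[2.9369 10.2004 11.6239 16.2387] v=[-1.1225 2.5547 0.7612 -2.1934]
Step 5: x=[3.2346 9.7769 12.2867 15.7017] v=[1.4883 -2.1173 3.3142 -2.6852]
Step 6: x=[3.9390 8.7082 13.0944 15.2583] v=[3.5221 -5.3433 4.0384 -2.2172]
Step 7: x=[4.7665 7.5783 13.5465 15.1086] v=[4.1375 -5.6497 2.2606 -0.7483]
Max displacement = 2.2004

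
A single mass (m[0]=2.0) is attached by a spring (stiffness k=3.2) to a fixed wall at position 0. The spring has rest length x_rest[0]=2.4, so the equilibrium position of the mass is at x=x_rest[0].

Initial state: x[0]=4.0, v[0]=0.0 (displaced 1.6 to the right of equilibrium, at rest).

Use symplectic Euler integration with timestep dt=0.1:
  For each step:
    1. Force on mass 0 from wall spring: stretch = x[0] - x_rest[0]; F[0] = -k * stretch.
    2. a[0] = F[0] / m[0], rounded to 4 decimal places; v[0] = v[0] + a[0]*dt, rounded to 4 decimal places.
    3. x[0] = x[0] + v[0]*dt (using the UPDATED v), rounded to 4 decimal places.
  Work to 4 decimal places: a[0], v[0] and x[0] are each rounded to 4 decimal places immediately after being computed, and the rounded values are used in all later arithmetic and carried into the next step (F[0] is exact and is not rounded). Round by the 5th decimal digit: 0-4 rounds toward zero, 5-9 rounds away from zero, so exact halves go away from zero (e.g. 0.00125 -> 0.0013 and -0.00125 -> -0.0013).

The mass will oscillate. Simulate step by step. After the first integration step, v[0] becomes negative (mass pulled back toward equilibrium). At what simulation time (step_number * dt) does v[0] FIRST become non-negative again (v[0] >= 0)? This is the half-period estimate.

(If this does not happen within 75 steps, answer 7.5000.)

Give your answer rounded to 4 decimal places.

Answer: 2.5000

Derivation:
Step 0: x=[4.0000] v=[0.0000]
Step 1: x=[3.9744] v=[-0.2560]
Step 2: x=[3.9236] v=[-0.5079]
Step 3: x=[3.8484] v=[-0.7517]
Step 4: x=[3.7501] v=[-0.9834]
Step 5: x=[3.6302] v=[-1.1994]
Step 6: x=[3.4906] v=[-1.3962]
Step 7: x=[3.3335] v=[-1.5707]
Step 8: x=[3.1615] v=[-1.7201]
Step 9: x=[2.9773] v=[-1.8419]
Step 10: x=[2.7839] v=[-1.9343]
Step 11: x=[2.5843] v=[-1.9957]
Step 12: x=[2.3818] v=[-2.0252]
Step 13: x=[2.1796] v=[-2.0223]
Step 14: x=[1.9809] v=[-1.9870]
Step 15: x=[1.7889] v=[-1.9199]
Step 16: x=[1.6067] v=[-1.8221]
Step 17: x=[1.4372] v=[-1.6952]
Step 18: x=[1.2831] v=[-1.5412]
Step 19: x=[1.1469] v=[-1.3625]
Step 20: x=[1.0307] v=[-1.1620]
Step 21: x=[0.9364] v=[-0.9429]
Step 22: x=[0.8655] v=[-0.7087]
Step 23: x=[0.8192] v=[-0.4632]
Step 24: x=[0.7982] v=[-0.2103]
Step 25: x=[0.8028] v=[0.0460]
First v>=0 after going negative at step 25, time=2.5000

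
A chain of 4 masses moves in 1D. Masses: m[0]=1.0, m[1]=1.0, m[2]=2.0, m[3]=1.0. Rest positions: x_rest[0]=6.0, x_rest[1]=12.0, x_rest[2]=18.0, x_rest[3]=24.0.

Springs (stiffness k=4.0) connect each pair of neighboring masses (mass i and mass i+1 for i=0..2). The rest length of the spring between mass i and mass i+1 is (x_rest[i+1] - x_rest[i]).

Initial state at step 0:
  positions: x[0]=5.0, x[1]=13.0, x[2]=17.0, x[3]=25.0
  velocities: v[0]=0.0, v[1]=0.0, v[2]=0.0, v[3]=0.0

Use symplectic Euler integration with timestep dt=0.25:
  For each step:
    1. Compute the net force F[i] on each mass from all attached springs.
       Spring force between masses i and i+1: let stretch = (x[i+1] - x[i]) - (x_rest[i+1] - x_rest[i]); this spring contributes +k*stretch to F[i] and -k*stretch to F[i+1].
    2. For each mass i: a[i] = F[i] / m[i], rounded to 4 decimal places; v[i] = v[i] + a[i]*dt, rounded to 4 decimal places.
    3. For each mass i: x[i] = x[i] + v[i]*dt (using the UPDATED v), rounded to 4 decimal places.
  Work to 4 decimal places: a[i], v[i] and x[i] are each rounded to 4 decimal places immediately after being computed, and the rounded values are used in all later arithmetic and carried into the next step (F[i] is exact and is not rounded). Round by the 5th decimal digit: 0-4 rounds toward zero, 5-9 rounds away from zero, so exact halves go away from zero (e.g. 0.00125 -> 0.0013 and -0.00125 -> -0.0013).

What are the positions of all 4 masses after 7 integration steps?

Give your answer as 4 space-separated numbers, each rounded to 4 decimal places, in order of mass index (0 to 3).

Step 0: x=[5.0000 13.0000 17.0000 25.0000] v=[0.0000 0.0000 0.0000 0.0000]
Step 1: x=[5.5000 12.0000 17.5000 24.5000] v=[2.0000 -4.0000 2.0000 -2.0000]
Step 2: x=[6.1250 10.7500 18.1875 23.7500] v=[2.5000 -5.0000 2.7500 -3.0000]
Step 3: x=[6.4063 10.2031 18.6406 23.1094] v=[1.1250 -2.1875 1.8125 -2.5625]
Step 4: x=[6.1368 10.8164 18.5976 22.8516] v=[-1.0782 2.4532 -0.1719 -1.0313]
Step 5: x=[5.5372 12.2051 18.1137 23.0303] v=[-2.3986 5.5548 -1.9355 0.7147]
Step 6: x=[5.1045 13.4040 17.5058 23.4798] v=[-1.7307 4.7955 -2.4315 1.7981]
Step 7: x=[5.2467 13.5535 17.1320 23.9358] v=[0.5688 0.5978 -1.4954 1.8241]

Answer: 5.2467 13.5535 17.1320 23.9358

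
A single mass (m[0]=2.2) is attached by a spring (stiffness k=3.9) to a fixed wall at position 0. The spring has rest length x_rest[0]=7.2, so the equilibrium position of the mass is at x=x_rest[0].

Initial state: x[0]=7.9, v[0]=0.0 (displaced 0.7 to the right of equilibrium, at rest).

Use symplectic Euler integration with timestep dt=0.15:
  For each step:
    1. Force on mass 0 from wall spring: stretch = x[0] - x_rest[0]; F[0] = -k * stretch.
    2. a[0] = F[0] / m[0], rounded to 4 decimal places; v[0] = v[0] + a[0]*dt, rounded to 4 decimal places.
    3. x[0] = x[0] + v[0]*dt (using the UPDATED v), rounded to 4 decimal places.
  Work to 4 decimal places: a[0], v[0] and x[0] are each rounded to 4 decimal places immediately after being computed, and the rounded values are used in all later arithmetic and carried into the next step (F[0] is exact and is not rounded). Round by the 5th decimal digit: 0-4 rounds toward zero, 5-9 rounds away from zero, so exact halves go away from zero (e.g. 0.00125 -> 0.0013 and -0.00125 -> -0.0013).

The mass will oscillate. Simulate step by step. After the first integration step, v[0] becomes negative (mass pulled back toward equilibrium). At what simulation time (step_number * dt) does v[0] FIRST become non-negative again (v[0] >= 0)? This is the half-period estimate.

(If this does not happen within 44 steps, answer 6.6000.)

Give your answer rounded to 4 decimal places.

Step 0: x=[7.9000] v=[0.0000]
Step 1: x=[7.8721] v=[-0.1861]
Step 2: x=[7.8174] v=[-0.3648]
Step 3: x=[7.7381] v=[-0.5290]
Step 4: x=[7.6373] v=[-0.6721]
Step 5: x=[7.5190] v=[-0.7884]
Step 6: x=[7.3880] v=[-0.8732]
Step 7: x=[7.2495] v=[-0.9232]
Step 8: x=[7.1090] v=[-0.9364]
Step 9: x=[6.9722] v=[-0.9122]
Step 10: x=[6.8445] v=[-0.8516]
Step 11: x=[6.7309] v=[-0.7571]
Step 12: x=[6.6360] v=[-0.6324]
Step 13: x=[6.5636] v=[-0.4824]
Step 14: x=[6.5166] v=[-0.3132]
Step 15: x=[6.4969] v=[-0.1315]
Step 16: x=[6.5052] v=[0.0555]
First v>=0 after going negative at step 16, time=2.4000

Answer: 2.4000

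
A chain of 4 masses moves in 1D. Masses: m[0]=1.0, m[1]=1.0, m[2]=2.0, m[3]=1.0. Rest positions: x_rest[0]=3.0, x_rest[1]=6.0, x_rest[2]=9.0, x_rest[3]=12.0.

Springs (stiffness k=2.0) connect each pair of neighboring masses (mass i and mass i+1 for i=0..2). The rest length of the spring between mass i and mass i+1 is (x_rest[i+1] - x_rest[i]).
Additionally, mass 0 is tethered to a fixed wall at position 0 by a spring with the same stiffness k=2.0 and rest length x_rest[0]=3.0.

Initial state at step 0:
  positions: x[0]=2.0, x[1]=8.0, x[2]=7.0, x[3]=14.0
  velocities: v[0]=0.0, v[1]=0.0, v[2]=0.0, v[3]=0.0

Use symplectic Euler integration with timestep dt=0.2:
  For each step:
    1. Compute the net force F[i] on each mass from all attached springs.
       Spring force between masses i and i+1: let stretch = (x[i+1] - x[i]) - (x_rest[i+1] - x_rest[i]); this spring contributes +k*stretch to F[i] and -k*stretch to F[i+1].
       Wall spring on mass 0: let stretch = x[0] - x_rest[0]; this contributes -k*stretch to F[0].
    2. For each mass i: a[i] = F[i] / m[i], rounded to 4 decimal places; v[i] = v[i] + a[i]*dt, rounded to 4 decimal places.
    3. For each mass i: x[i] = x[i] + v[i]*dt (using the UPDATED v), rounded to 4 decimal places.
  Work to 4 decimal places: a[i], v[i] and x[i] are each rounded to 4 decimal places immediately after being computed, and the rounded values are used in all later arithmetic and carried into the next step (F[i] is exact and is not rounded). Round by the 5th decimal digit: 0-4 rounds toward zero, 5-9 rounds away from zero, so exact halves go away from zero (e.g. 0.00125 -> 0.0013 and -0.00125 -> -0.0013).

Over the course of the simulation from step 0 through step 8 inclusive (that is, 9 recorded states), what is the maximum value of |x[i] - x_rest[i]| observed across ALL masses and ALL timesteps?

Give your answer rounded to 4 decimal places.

Step 0: x=[2.0000 8.0000 7.0000 14.0000] v=[0.0000 0.0000 0.0000 0.0000]
Step 1: x=[2.3200 7.4400 7.3200 13.6800] v=[1.6000 -2.8000 1.6000 -1.6000]
Step 2: x=[2.8640 6.4608 7.8992 13.0912] v=[2.7200 -4.8960 2.8960 -2.9440]
Step 3: x=[3.4666 5.3089 8.6285 12.3270] v=[3.0131 -5.7594 3.6467 -3.8208]
Step 4: x=[3.9393 4.2752 9.3730 11.5070] v=[2.3634 -5.1685 3.7225 -4.1002]
Step 5: x=[4.1237 3.6225 9.9989 10.7562] v=[0.9220 -3.2637 3.1297 -3.7538]
Step 6: x=[3.9381 3.5200 10.4001 10.1849] v=[-0.9280 -0.5127 2.0059 -2.8567]
Step 7: x=[3.4040 4.0013 10.5175 9.8708] v=[-2.6705 2.4066 0.5868 -1.5706]
Step 8: x=[2.6454 4.9561 10.3483 9.8484] v=[-3.7932 4.7742 -0.8458 -0.1119]
Max displacement = 2.4800

Answer: 2.4800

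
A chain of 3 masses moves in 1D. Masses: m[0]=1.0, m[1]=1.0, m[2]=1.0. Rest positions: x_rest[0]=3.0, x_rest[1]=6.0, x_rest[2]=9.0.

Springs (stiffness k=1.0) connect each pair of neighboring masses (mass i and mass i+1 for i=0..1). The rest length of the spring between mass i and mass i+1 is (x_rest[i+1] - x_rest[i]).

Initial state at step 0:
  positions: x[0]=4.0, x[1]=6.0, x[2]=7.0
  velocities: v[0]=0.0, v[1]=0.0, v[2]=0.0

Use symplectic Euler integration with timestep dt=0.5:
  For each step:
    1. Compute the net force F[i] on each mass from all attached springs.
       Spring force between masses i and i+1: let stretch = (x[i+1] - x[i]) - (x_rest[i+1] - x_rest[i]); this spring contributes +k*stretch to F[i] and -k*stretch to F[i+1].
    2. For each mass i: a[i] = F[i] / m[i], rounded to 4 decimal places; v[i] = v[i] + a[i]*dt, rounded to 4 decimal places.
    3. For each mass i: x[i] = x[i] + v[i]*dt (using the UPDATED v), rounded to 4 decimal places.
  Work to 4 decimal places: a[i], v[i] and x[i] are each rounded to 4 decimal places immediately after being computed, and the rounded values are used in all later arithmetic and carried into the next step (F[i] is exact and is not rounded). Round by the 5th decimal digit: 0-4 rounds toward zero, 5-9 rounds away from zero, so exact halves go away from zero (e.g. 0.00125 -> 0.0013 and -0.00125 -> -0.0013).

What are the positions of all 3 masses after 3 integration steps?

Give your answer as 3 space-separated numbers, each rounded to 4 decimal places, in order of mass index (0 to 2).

Answer: 2.5469 5.2969 9.1563

Derivation:
Step 0: x=[4.0000 6.0000 7.0000] v=[0.0000 0.0000 0.0000]
Step 1: x=[3.7500 5.7500 7.5000] v=[-0.5000 -0.5000 1.0000]
Step 2: x=[3.2500 5.4375 8.3125] v=[-1.0000 -0.6250 1.6250]
Step 3: x=[2.5469 5.2969 9.1563] v=[-1.4063 -0.2813 1.6875]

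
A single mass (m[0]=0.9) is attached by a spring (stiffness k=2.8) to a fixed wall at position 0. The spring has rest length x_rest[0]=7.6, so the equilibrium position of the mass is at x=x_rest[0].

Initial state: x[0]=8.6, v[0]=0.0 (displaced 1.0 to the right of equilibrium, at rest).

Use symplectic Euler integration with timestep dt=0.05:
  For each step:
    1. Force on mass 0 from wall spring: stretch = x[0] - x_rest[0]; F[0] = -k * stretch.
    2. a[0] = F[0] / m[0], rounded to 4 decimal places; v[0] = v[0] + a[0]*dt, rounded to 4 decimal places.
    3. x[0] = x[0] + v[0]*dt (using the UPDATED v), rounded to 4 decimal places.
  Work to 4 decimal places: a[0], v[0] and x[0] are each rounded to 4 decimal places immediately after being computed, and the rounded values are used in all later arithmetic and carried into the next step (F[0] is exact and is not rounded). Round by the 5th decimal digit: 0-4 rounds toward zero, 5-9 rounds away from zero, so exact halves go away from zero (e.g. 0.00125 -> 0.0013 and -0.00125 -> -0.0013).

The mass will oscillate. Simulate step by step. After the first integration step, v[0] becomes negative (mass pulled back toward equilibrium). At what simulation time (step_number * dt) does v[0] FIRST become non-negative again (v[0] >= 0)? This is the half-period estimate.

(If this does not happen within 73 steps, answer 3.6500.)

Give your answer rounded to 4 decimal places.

Step 0: x=[8.6000] v=[0.0000]
Step 1: x=[8.5922] v=[-0.1556]
Step 2: x=[8.5767] v=[-0.3099]
Step 3: x=[8.5536] v=[-0.4618]
Step 4: x=[8.5231] v=[-0.6101]
Step 5: x=[8.4854] v=[-0.7537]
Step 6: x=[8.4408] v=[-0.8914]
Step 7: x=[8.3897] v=[-1.0222]
Step 8: x=[8.3325] v=[-1.1450]
Step 9: x=[8.2696] v=[-1.2589]
Step 10: x=[8.2014] v=[-1.3631]
Step 11: x=[8.1286] v=[-1.4567]
Step 12: x=[8.0517] v=[-1.5389]
Step 13: x=[7.9712] v=[-1.6092]
Step 14: x=[7.8879] v=[-1.6669]
Step 15: x=[7.8023] v=[-1.7117]
Step 16: x=[7.7151] v=[-1.7432]
Step 17: x=[7.6270] v=[-1.7611]
Step 18: x=[7.5387] v=[-1.7653]
Step 19: x=[7.4509] v=[-1.7558]
Step 20: x=[7.3643] v=[-1.7326]
Step 21: x=[7.2795] v=[-1.6959]
Step 22: x=[7.1972] v=[-1.6460]
Step 23: x=[7.1180] v=[-1.5833]
Step 24: x=[7.0426] v=[-1.5083]
Step 25: x=[6.9715] v=[-1.4216]
Step 26: x=[6.9053] v=[-1.3238]
Step 27: x=[6.8445] v=[-1.2157]
Step 28: x=[6.7896] v=[-1.0982]
Step 29: x=[6.7410] v=[-0.9721]
Step 30: x=[6.6991] v=[-0.8385]
Step 31: x=[6.6642] v=[-0.6984]
Step 32: x=[6.6366] v=[-0.5528]
Step 33: x=[6.6165] v=[-0.4029]
Step 34: x=[6.6040] v=[-0.2499]
Step 35: x=[6.5993] v=[-0.0950]
Step 36: x=[6.6023] v=[0.0607]
First v>=0 after going negative at step 36, time=1.8000

Answer: 1.8000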